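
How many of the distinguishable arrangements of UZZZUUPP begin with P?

With the first slot taken by P, it remains to arrange the other 7 letters (UZZZUUP).
Those 7 letters have U appearing 3 times and Z appearing 3 times, giving (7)!/(3!·3!) = 140.

140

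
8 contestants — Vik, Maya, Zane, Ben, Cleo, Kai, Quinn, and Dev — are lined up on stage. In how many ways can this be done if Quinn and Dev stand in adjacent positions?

10080

Place the 6 others and the Quinn-Dev pair as 7 objects in a line; the pair has 2 internal arrangements.
That gives 2 × 7! = 2 × 5040 = 10080.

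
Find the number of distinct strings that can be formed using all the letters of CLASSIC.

Letter multiplicities in CLASSIC: A×1, C×2, I×1, L×1, S×2.
So there are 7! / (2!·2!) = 1260 distinguishable arrangements.

1260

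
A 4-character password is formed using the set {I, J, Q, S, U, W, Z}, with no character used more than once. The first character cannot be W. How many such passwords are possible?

The first character has 7−1 = 6 choices (anything except W).
The remaining 3 characters are filled from the other 6 symbols without repetition: 6 × 5 × 4 = 120.
Total: 6 × 120 = 720.

720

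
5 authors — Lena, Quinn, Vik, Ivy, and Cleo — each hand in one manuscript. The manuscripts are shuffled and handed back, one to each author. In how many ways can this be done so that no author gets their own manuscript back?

44

Count assignments avoiding every fixed point. For any j of the 5 authors fixed to their own manuscript, the other 5−j can be arranged in (5−j)! ways.
By inclusion–exclusion this is Σ_{j=0}^{5} (−1)^j C(5,j)·(5−j)!.
Computing: 120 − 120 + 60 − 20 + 5 − 1 = 44.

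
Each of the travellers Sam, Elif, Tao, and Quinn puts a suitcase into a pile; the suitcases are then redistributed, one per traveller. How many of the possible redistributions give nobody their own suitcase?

9

Count assignments avoiding every fixed point. For any j of the 4 travellers fixed to their own suitcase, the other 4−j can be arranged in (4−j)! ways.
By inclusion–exclusion this is Σ_{j=0}^{4} (−1)^j C(4,j)·(4−j)!.
Computing: 24 − 24 + 12 − 4 + 1 = 9.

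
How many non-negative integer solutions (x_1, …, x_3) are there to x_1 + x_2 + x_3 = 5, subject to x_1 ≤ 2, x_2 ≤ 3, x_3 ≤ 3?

Ignoring the caps, the number of non-negative solutions to x_1+…+x_3 = 5 is C(7,2) = 21.
Subtract solutions that violate a single cap (substitute x_i' = x_i − (cap_i+1)): x_1 ≥ 3 gives C(4,2) = 6; x_2 ≥ 4 gives C(3,2) = 3; x_3 ≥ 4 gives C(3,2) = 3. Together 12.
No two caps can be exceeded simultaneously, so the pair terms are all 0.
By inclusion–exclusion the count is 21 − 12 + 0 = 9.

9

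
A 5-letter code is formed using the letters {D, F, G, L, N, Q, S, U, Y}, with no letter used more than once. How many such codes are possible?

15120

This is a permutation of 5 out of 9: P(9,5) = 9!/4!.
That product is 9 × 8 × 7 × 6 × 5 = 15120.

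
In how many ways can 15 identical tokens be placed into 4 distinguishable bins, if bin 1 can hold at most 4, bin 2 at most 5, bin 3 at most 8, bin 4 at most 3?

Ignoring the caps, the number of non-negative solutions to x_1+…+x_4 = 15 is C(18,3) = 816.
Subtract solutions that violate a single cap (substitute x_i' = x_i − (cap_i+1)): x_1 ≥ 5 gives C(13,3) = 286; x_2 ≥ 6 gives C(12,3) = 220; x_3 ≥ 9 gives C(9,3) = 84; x_4 ≥ 4 gives C(14,3) = 364. Together 954.
Add back pairs where two caps are both exceeded: 35 + 4 + 84 + 1 + 56 + 10 = 190.
Subtract triples: 0 + 1 + 0 + 0 = 1.
By inclusion–exclusion the count is 816 − 954 + 190 − 1 = 51.

51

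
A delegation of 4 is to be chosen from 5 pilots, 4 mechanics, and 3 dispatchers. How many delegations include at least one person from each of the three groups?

270

With no constraint there are C(12,4) = 495 possible selections.
Subtract selections that omit an entire group: no pilots → C(7,4) = 35; no mechanics → C(8,4) = 70; no dispatchers → C(9,4) = 126.
Add back selections omitting two groups (i.e. drawn from a single group): C(5,4) + C(4,4) + C(3,4) = 6.
By inclusion–exclusion: 495 − 231 + 6 = 270.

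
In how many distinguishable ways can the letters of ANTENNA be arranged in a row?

The 7 letters of ANTENNA have repeats: A appearing twice and N appearing 3 times.
The number of distinct arrangements is 7!/(3!·2!) = 5040/12 = 420.

420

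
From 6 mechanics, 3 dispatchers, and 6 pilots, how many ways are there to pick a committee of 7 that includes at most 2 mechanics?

Split by how many mechanics are chosen (0 through 2).
Sum: C(6,0)·C(9,7) + C(6,1)·C(9,6) + C(6,2)·C(9,5) = 36 + 504 + 1890 = 2430.

2430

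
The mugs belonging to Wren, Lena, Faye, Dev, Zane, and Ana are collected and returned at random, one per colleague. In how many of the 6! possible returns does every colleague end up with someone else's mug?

Let Aᵢ be the assignments in which colleague i gets their own mug. We want the size of the complement of A₁∪…∪A_6.
By inclusion–exclusion this is Σ_{j=0}^{6} (−1)^j C(6,j)·(6−j)!.
Computing: 720 − 720 + 360 − 120 + 30 − 6 + 1 = 265.

265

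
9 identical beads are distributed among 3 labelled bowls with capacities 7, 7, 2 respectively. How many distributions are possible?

Without the upper bounds there are C(11,2) = 55 ways to split 9 among 3 bowls.
Subtract solutions that violate a single cap (substitute x_i' = x_i − (cap_i+1)): x_1 ≥ 8 gives C(3,2) = 3; x_2 ≥ 8 gives C(3,2) = 3; x_3 ≥ 3 gives C(8,2) = 28. Together 34.
No two caps can be exceeded simultaneously, so the pair terms are all 0.
By inclusion–exclusion the count is 55 − 34 + 0 = 21.

21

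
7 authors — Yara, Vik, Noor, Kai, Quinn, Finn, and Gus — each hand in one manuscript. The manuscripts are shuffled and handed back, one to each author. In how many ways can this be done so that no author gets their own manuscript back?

Let Aᵢ be the assignments in which author i gets their own manuscript. We want the size of the complement of A₁∪…∪A_7.
By inclusion–exclusion this is Σ_{j=0}^{7} (−1)^j C(7,j)·(7−j)!.
Computing: 5040 − 5040 + 2520 − 840 + 210 − 42 + 7 − 1 = 1854.

1854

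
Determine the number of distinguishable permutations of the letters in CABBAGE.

Letter multiplicities in CABBAGE: A×2, B×2, C×1, E×1, G×1.
Dividing 7! = 5040 by 2!·2! = 4 for the repeated letters gives 1260.

1260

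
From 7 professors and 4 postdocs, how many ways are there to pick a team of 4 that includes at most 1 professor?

29

Split by how many professors are chosen (0 through 1).
Sum: C(7,0)·C(4,4) + C(7,1)·C(4,3) = 1 + 28 = 29.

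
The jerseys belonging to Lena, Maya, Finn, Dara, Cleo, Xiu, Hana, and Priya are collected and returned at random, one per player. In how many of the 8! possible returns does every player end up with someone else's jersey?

14833

This is the derangement count D_8: permutations of 8 items with no fixed point.
By inclusion–exclusion this is Σ_{j=0}^{8} (−1)^j C(8,j)·(8−j)!.
Computing: 40320 − 40320 + 20160 − 6720 + 1680 − 336 + 56 − 8 + 1 = 14833.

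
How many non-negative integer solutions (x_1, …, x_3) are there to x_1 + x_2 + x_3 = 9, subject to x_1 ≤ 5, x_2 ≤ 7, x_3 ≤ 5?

32

Ignoring the caps, the number of non-negative solutions to x_1+…+x_3 = 9 is C(11,2) = 55.
Subtract solutions that violate a single cap (substitute x_i' = x_i − (cap_i+1)): x_1 ≥ 6 gives C(5,2) = 10; x_2 ≥ 8 gives C(3,2) = 3; x_3 ≥ 6 gives C(5,2) = 10. Together 23.
No two caps can be exceeded simultaneously, so the pair terms are all 0.
By inclusion–exclusion the count is 55 − 23 + 0 = 32.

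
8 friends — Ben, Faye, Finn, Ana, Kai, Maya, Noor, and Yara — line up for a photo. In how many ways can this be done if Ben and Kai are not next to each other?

There are 8! = 40320 arrangements in all. If Ben and Kai are adjacent, merging them into one block gives 2·(7)! = 10080 arrangements.
So 40320 − 10080 = 30240 arrangements keep them apart.

30240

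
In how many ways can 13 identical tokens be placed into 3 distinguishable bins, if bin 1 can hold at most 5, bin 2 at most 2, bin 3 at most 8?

Ignoring the caps, the number of non-negative solutions to x_1+…+x_3 = 13 is C(15,2) = 105.
Subtract solutions that violate a single cap (substitute x_i' = x_i − (cap_i+1)): x_1 ≥ 6 gives C(9,2) = 36; x_2 ≥ 3 gives C(12,2) = 66; x_3 ≥ 9 gives C(6,2) = 15. Together 117.
Add back pairs where two caps are both exceeded: 15 + 0 + 3 = 18.
By inclusion–exclusion the count is 105 − 117 + 18 = 6.

6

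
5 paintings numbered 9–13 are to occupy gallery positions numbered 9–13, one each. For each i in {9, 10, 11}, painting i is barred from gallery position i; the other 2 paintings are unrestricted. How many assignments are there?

Let Aᵢ (for i ∈ {9, 10, 11}) be the placements that put painting i in its forbidden gallery position. Any j of these fix j positions, leaving (5−j)! ways to fill the rest, and there are C(3,j) ways to pick which j.
By inclusion–exclusion, the number of valid placements is Σ_{j=0}^{3} (−1)^j C(3,j)·(5−j)!.
Computing: 120 − 72 + 18 − 2 = 64.

64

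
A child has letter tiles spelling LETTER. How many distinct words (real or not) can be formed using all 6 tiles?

The 6 letters of LETTER have repeats: E appearing twice and T appearing twice.
Dividing 6! = 720 by 2!·2! = 4 for the repeated letters gives 180.

180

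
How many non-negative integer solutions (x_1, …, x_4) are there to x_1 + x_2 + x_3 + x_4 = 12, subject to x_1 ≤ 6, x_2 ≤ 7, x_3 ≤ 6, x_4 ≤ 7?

By stars and bars, unrestricted non-negative solutions to x_1+…+x_4 = 12 number C(12+3,3) = 455.
Subtract solutions that violate a single cap (substitute x_i' = x_i − (cap_i+1)): x_1 ≥ 7 gives C(8,3) = 56; x_2 ≥ 8 gives C(7,3) = 35; x_3 ≥ 7 gives C(8,3) = 56; x_4 ≥ 8 gives C(7,3) = 35. Together 182.
No two caps can be exceeded simultaneously, so the pair terms are all 0.
By inclusion–exclusion the count is 455 − 182 + 0 = 273.

273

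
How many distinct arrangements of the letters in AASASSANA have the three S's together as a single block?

42

Treat the 3 copies of S as a single block. The multiset to arrange is then {SSS, A, A, A, A, A, N}, 7 items in all.
That gives (7)!/(5!) = 42 arrangements.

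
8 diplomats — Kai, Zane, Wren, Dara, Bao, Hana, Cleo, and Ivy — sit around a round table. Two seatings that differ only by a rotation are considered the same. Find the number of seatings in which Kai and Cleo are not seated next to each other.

Without the restriction there are (7)! = 5040 seatings.
Seatings with Kai beside Cleo: treat them as a block with 2 internal orders, giving 2 × (6)! = 1440.
Subtracting, 5040 − 1440 = 3600.

3600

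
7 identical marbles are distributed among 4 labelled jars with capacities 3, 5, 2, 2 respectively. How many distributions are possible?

32

By stars and bars, unrestricted non-negative solutions to x_1+…+x_4 = 7 number C(7+3,3) = 120.
Subtract solutions that violate a single cap (substitute x_i' = x_i − (cap_i+1)): x_1 ≥ 4 gives C(6,3) = 20; x_2 ≥ 6 gives C(4,3) = 4; x_3 ≥ 3 gives C(7,3) = 35; x_4 ≥ 3 gives C(7,3) = 35. Together 94.
Add back pairs where two caps are both exceeded: 0 + 1 + 1 + 0 + 0 + 4 = 6.
By inclusion–exclusion the count is 120 − 94 + 6 = 32.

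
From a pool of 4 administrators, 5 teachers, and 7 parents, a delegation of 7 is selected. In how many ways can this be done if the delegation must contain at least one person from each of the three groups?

Total 7-person selections from all 16: C(16,7) = 11440.
Subtract selections that omit an entire group: no administrators → C(12,7) = 792; no teachers → C(11,7) = 330; no parents → C(9,7) = 36.
Add back selections omitting two groups (i.e. drawn from a single group): C(4,7) + C(5,7) + C(7,7) = 1.
By inclusion–exclusion: 11440 − 1158 + 1 = 10283.

10283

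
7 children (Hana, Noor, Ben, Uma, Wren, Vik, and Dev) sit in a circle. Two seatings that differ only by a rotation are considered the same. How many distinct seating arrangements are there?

720

Fix one person's seat to break rotational symmetry; the remaining 6 people can be arranged in (6)! = 720 ways.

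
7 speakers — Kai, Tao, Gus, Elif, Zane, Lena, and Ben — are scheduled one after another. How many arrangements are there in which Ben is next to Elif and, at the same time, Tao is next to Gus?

480

Treat {Ben,Elif} as one block (2 orders) and {Tao,Gus} as another (2 orders).
That leaves 5 units to arrange: 2 × 2 × 5! = 4 × 120 = 480.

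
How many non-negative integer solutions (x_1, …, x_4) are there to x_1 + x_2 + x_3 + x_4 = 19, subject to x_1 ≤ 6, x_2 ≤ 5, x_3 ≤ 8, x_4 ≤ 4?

Ignoring the caps, the number of non-negative solutions to x_1+…+x_4 = 19 is C(22,3) = 1540.
Subtract solutions that violate a single cap (substitute x_i' = x_i − (cap_i+1)): x_1 ≥ 7 gives C(15,3) = 455; x_2 ≥ 6 gives C(16,3) = 560; x_3 ≥ 9 gives C(13,3) = 286; x_4 ≥ 5 gives C(17,3) = 680. Together 1981.
Add back pairs where two caps are both exceeded: 84 + 20 + 120 + 35 + 165 + 56 = 480.
Subtract triples: 0 + 4 + 0 + 0 = 4.
By inclusion–exclusion the count is 1540 − 1981 + 480 − 4 = 35.

35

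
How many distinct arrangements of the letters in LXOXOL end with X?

30

Fix X in the last position and arrange the remaining 5 letters.
Those 5 letters have L appearing twice and O appearing twice, giving (5)!/(2!·2!) = 30.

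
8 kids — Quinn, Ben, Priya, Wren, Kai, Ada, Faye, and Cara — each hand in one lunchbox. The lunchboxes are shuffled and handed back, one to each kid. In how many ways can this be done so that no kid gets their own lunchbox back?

14833

This is the derangement count D_8: permutations of 8 items with no fixed point.
By inclusion–exclusion this is Σ_{j=0}^{8} (−1)^j C(8,j)·(8−j)!.
Computing: 40320 − 40320 + 20160 − 6720 + 1680 − 336 + 56 − 8 + 1 = 14833.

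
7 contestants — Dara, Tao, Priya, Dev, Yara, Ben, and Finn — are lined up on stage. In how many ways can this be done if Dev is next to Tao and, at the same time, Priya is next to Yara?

480

Treat {Dev,Tao} as one block (2 orders) and {Priya,Yara} as another (2 orders).
That leaves 5 units to arrange: 2 × 2 × 5! = 4 × 120 = 480.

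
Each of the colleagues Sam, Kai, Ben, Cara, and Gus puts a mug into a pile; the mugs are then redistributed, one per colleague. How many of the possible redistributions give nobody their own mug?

44

This is the derangement count D_5: permutations of 5 items with no fixed point.
By inclusion–exclusion this is Σ_{j=0}^{5} (−1)^j C(5,j)·(5−j)!.
Computing: 120 − 120 + 60 − 20 + 5 − 1 = 44.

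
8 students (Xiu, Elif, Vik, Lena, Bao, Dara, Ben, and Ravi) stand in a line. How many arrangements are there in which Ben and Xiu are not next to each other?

There are 8! = 40320 arrangements in all. If Ben and Xiu are adjacent, merging them into one block gives 2·(7)! = 10080 arrangements.
So 40320 − 10080 = 30240 arrangements keep them apart.

30240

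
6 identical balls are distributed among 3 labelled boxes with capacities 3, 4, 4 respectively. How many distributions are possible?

By stars and bars, unrestricted non-negative solutions to x_1+…+x_3 = 6 number C(6+2,2) = 28.
Subtract solutions that violate a single cap (substitute x_i' = x_i − (cap_i+1)): x_1 ≥ 4 gives C(4,2) = 6; x_2 ≥ 5 gives C(3,2) = 3; x_3 ≥ 5 gives C(3,2) = 3. Together 12.
No two caps can be exceeded simultaneously, so the pair terms are all 0.
By inclusion–exclusion the count is 28 − 12 + 0 = 16.

16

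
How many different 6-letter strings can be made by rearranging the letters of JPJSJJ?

The 6 letters of JPJSJJ have repeats: J appearing 4 times.
The number of distinct arrangements is 6!/(4!) = 720/24 = 30.

30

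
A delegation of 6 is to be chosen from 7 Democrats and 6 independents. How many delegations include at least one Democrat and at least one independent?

Unrestricted: C(13,6) = 1716 ways to pick any 6 of the 13.
Selections missing a whole group: no Democrats → C(6,6) = 1; no independents → C(7,6) = 7.
Both groups omitted at once is impossible, so 1716 − 8 = 1708.

1708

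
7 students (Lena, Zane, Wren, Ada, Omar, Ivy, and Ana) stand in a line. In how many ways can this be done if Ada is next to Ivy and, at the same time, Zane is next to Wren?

Treat {Ada,Ivy} as one block (2 orders) and {Zane,Wren} as another (2 orders).
That leaves 5 units to arrange: 2 × 2 × 5! = 4 × 120 = 480.

480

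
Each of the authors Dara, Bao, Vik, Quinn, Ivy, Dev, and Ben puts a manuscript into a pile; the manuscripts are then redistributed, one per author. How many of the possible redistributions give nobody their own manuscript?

1854

Let Aᵢ be the assignments in which author i gets their own manuscript. We want the size of the complement of A₁∪…∪A_7.
By inclusion–exclusion this is Σ_{j=0}^{7} (−1)^j C(7,j)·(7−j)!.
Computing: 5040 − 5040 + 2520 − 840 + 210 − 42 + 7 − 1 = 1854.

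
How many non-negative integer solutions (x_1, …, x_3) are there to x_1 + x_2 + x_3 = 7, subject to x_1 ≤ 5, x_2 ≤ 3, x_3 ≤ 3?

13

By stars and bars, unrestricted non-negative solutions to x_1+…+x_3 = 7 number C(7+2,2) = 36.
Subtract solutions that violate a single cap (substitute x_i' = x_i − (cap_i+1)): x_1 ≥ 6 gives C(3,2) = 3; x_2 ≥ 4 gives C(5,2) = 10; x_3 ≥ 4 gives C(5,2) = 10. Together 23.
No two caps can be exceeded simultaneously, so the pair terms are all 0.
By inclusion–exclusion the count is 36 − 23 + 0 = 13.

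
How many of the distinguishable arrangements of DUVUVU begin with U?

With the first slot taken by U, it remains to arrange the other 5 letters (DVUVU).
Those 5 letters have U appearing twice and V appearing twice, giving (5)!/(2!·2!) = 30.

30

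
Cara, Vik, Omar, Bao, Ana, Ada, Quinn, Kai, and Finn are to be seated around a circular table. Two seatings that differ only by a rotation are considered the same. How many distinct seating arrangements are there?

Seat Cara anywhere (absorbing the rotational symmetry), then permute the other 8: (8)! = 40320.

40320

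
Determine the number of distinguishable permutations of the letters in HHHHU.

Letter multiplicities in HHHHU: H×4, U×1.
The number of distinct arrangements is 5!/(4!) = 120/24 = 5.

5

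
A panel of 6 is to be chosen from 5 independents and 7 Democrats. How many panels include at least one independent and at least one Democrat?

917

Total 6-person selections from all 12: C(12,6) = 924.
Selections missing a whole group: no independents → C(7,6) = 7; no Democrats → C(5,6) = 0.
Both groups omitted at once is impossible, so 924 − 7 = 917.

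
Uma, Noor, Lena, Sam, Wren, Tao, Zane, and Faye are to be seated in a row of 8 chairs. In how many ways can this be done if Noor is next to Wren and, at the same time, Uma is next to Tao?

2880

Treat {Noor,Wren} as one block (2 orders) and {Uma,Tao} as another (2 orders).
That leaves 6 units to arrange: 2 × 2 × 6! = 4 × 720 = 2880.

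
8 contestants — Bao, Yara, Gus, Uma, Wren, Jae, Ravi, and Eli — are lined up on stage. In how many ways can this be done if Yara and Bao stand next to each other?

10080

Treat {Yara, Bao} as a single unit. There are 7 units to order, and the pair itself can be ordered 2 ways.
That gives 2 × 7! = 2 × 5040 = 10080.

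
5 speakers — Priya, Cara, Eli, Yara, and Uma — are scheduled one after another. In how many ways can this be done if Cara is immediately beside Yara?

48

Place the 3 others and the Cara-Yara pair as 4 objects in a line; the pair has 2 internal arrangements.
That gives 2 × 4! = 2 × 24 = 48.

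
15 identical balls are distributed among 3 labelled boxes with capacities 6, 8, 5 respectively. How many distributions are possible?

Without the upper bounds there are C(17,2) = 136 ways to split 15 among 3 boxes.
Subtract solutions that violate a single cap (substitute x_i' = x_i − (cap_i+1)): x_1 ≥ 7 gives C(10,2) = 45; x_2 ≥ 9 gives C(8,2) = 28; x_3 ≥ 6 gives C(11,2) = 55. Together 128.
Add back pairs where two caps are both exceeded: 0 + 6 + 1 = 7.
By inclusion–exclusion the count is 136 − 128 + 7 = 15.

15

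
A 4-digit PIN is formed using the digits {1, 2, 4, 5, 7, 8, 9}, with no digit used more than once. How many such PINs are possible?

840

Choose and order 4 of the 7 symbols: the first digit has 7 options, the next 6, then 5, 4.
That product is 7 × 6 × 5 × 4 = 840.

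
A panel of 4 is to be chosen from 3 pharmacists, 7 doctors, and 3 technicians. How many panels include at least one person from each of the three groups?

315

Total 4-person selections from all 13: C(13,4) = 715.
Subtract selections that omit an entire group: no pharmacists → C(10,4) = 210; no doctors → C(6,4) = 15; no technicians → C(10,4) = 210.
Add back selections omitting two groups (i.e. drawn from a single group): C(3,4) + C(7,4) + C(3,4) = 35.
By inclusion–exclusion: 715 − 435 + 35 = 315.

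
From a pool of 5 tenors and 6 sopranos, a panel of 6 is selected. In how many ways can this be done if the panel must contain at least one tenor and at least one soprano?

461

Unrestricted: C(11,6) = 462 ways to pick any 6 of the 11.
Selections missing a whole group: no tenors → C(6,6) = 1; no sopranos → C(5,6) = 0.
Both groups omitted at once is impossible, so 462 − 1 = 461.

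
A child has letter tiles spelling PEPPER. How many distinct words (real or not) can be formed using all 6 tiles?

60

PEPPER has 6 letters with E appearing twice and P appearing 3 times.
So there are 6! / (3!·2!) = 60 distinguishable arrangements.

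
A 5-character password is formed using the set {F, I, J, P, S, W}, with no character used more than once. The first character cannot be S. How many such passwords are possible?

600

The first character has 6−1 = 5 choices (anything except S).
The remaining 4 characters are filled from the other 5 symbols without repetition: 5 × 4 × 3 × 2 = 120.
Total: 5 × 120 = 600.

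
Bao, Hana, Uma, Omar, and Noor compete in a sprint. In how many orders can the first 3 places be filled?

There are 5 choices for 1st place, 4 for 2nd, and 3 for 3rd.
That gives 5 × 4 × 3 = 60.

60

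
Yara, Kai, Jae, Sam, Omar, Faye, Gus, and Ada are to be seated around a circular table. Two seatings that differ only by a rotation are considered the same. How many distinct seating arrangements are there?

5040

Around a circle, 8 distinct people have 8!/8 = (7)! = 5040 rotationally distinct seatings.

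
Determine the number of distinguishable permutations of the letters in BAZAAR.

120

Letter multiplicities in BAZAAR: A×3, B×1, R×1, Z×1.
The number of distinct arrangements is 6!/(3!) = 720/6 = 120.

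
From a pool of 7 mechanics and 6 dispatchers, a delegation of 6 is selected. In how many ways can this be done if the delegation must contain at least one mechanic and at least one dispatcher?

1708

With no constraint there are C(13,6) = 1716 possible selections.
Selections missing a whole group: no mechanics → C(6,6) = 1; no dispatchers → C(7,6) = 7.
Both groups omitted at once is impossible, so 1716 − 8 = 1708.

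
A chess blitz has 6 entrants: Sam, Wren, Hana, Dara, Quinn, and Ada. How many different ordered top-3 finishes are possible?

120

There are 6 choices for 1st place, 5 for 2nd, and 4 for 3rd.
That gives 6 × 5 × 4 = 120.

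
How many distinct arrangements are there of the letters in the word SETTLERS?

5040

SETTLERS has 8 letters with E appearing twice, S appearing twice, and T appearing twice.
The number of distinct arrangements is 8!/(2!·2!·2!) = 40320/8 = 5040.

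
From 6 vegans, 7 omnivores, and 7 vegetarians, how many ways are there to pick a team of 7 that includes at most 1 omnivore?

13728

Split by how many omnivores are chosen (0 through 1).
Sum: C(7,0)·C(13,7) + C(7,1)·C(13,6) = 1716 + 12012 = 13728.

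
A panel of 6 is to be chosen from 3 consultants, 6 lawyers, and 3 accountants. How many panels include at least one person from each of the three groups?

Unrestricted: C(12,6) = 924 ways to pick any 6 of the 12.
Selections missing a whole group: no consultants → C(9,6) = 84; no lawyers → C(6,6) = 1; no accountants → C(9,6) = 84.
Add back selections omitting two groups (i.e. drawn from a single group): C(3,6) + C(6,6) + C(3,6) = 1.
By inclusion–exclusion: 924 − 169 + 1 = 756.

756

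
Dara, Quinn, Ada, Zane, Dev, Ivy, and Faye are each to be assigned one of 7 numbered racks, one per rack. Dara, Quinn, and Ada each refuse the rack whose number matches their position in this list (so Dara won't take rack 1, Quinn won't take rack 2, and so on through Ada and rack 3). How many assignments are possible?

Let Aᵢ (for i ∈ {1, 2, 3}) be the placements that put person i in their forbidden rack. Any j of these fix j positions, leaving (7−j)! ways to fill the rest, and there are C(3,j) ways to pick which j.
By inclusion–exclusion, the number of valid placements is Σ_{j=0}^{3} (−1)^j C(3,j)·(7−j)!.
Computing: 5040 − 2160 + 360 − 24 = 3216.

3216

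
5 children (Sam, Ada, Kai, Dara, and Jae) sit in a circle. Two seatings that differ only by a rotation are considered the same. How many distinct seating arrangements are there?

Around a circle, 5 distinct people have 5!/5 = (4)! = 24 rotationally distinct seatings.

24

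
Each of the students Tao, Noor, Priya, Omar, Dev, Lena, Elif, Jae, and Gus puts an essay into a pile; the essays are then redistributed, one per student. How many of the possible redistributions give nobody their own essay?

133496

Count assignments avoiding every fixed point. For any j of the 9 students fixed to their own essay, the other 9−j can be arranged in (9−j)! ways.
By inclusion–exclusion this is Σ_{j=0}^{9} (−1)^j C(9,j)·(9−j)!.
Computing: 362880 − 362880 + 181440 − 60480 + 15120 − 3024 + 504 − 72 + 9 − 1 = 133496.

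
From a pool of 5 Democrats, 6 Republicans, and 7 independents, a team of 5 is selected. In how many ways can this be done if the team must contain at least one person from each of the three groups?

6055

Total 5-person selections from all 18: C(18,5) = 8568.
Subtract selections that omit an entire group: no Democrats → C(13,5) = 1287; no Republicans → C(12,5) = 792; no independents → C(11,5) = 462.
Add back selections omitting two groups (i.e. drawn from a single group): C(5,5) + C(6,5) + C(7,5) = 28.
By inclusion–exclusion: 8568 − 2541 + 28 = 6055.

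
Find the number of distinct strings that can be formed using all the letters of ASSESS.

30

Letter multiplicities in ASSESS: A×1, E×1, S×4.
So there are 6! / (4!) = 30 distinguishable arrangements.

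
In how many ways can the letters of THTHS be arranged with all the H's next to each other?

Treat the 2 copies of H as a single block. The multiset to arrange is then {HH, S, T, T}, 4 items in all.
That gives (4)!/(2!) = 12 arrangements.

12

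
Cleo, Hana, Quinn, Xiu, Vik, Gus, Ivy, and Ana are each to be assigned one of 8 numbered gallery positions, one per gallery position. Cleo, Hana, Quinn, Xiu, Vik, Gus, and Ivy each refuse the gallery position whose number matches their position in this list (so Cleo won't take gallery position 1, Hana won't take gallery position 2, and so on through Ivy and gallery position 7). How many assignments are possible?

Let Aᵢ (for 1 ≤ i ≤ 7) be the placements that put person i in their forbidden gallery position. Any j of these fix j positions, leaving (8−j)! ways to fill the rest, and there are C(7,j) ways to pick which j.
By inclusion–exclusion, the number of valid placements is Σ_{j=0}^{7} (−1)^j C(7,j)·(8−j)!.
Computing: 40320 − 35280 + 15120 − 4200 + 840 − 126 + 14 − 1 = 16687.

16687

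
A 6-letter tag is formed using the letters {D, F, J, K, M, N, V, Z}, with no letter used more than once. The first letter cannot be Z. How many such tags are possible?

17640

The first letter has 8−1 = 7 choices (anything except Z).
The remaining 5 letters are filled from the other 7 symbols without repetition: 7 × 6 × 5 × 4 × 3 = 2520.
Total: 7 × 2520 = 17640.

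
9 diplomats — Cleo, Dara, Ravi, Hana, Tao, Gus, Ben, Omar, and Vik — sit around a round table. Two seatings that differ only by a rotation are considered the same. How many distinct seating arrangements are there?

Fix one person's seat to break rotational symmetry; the remaining 8 people can be arranged in (8)! = 40320 ways.

40320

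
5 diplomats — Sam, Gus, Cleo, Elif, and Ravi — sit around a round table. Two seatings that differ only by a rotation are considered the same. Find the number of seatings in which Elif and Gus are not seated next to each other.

Without the restriction there are (4)! = 24 seatings.
Seatings with Elif beside Gus: treat them as a block with 2 internal orders, giving 2 × (3)! = 12.
Subtracting, 24 − 12 = 12.

12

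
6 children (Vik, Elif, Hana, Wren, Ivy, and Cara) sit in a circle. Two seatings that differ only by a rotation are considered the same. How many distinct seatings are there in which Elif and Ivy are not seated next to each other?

All circular seatings of 6 people number (5)! = 120.
Seatings with Elif beside Ivy: treat them as a block with 2 internal orders, giving 2 × (4)! = 48.
Subtracting, 120 − 48 = 72.

72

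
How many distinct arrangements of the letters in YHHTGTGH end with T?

420

With the last slot taken by T, it remains to arrange the other 7 letters (YHHGTGH).
Those 7 letters have G appearing twice and H appearing 3 times, giving (7)!/(3!·2!) = 420.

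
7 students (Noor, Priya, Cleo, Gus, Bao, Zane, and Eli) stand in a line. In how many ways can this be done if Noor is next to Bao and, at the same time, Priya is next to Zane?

480

Treat {Noor,Bao} as one block (2 orders) and {Priya,Zane} as another (2 orders).
That leaves 5 units to arrange: 2 × 2 × 5! = 4 × 120 = 480.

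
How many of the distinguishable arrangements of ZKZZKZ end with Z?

10

With the last slot taken by Z, it remains to arrange the other 5 letters (KZZKZ).
Those 5 letters have K appearing twice and Z appearing 3 times, giving (5)!/(3!·2!) = 10.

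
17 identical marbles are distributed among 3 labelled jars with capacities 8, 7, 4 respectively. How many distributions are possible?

Without the upper bounds there are C(19,2) = 171 ways to split 17 among 3 jars.
Subtract solutions that violate a single cap (substitute x_i' = x_i − (cap_i+1)): x_1 ≥ 9 gives C(10,2) = 45; x_2 ≥ 8 gives C(11,2) = 55; x_3 ≥ 5 gives C(14,2) = 91. Together 191.
Add back pairs where two caps are both exceeded: 1 + 10 + 15 = 26.
By inclusion–exclusion the count is 171 − 191 + 26 = 6.

6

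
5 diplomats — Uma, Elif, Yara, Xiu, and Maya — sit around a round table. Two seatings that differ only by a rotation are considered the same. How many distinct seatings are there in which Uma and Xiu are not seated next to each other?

Without the restriction there are (4)! = 24 seatings.
Seatings with Uma beside Xiu: treat them as a block with 2 internal orders, giving 2 × (3)! = 12.
Subtracting, 24 − 12 = 12.

12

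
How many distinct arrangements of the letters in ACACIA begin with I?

10

Fix I in the first position and arrange the remaining 5 letters.
Those 5 letters have A appearing 3 times and C appearing twice, giving (5)!/(3!·2!) = 10.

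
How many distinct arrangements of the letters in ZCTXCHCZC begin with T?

With the first slot taken by T, it remains to arrange the other 8 letters (ZCXCHCZC).
Those 8 letters have C appearing 4 times and Z appearing twice, giving (8)!/(4!·2!) = 840.

840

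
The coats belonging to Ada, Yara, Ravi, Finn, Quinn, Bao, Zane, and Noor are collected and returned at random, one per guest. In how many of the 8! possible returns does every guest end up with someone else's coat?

14833

Count assignments avoiding every fixed point. For any j of the 8 guests fixed to their own coat, the other 8−j can be arranged in (8−j)! ways.
By inclusion–exclusion this is Σ_{j=0}^{8} (−1)^j C(8,j)·(8−j)!.
Computing: 40320 − 40320 + 20160 − 6720 + 1680 − 336 + 56 − 8 + 1 = 14833.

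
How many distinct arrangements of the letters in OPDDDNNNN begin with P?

280

With the first slot taken by P, it remains to arrange the other 8 letters (ODDDNNNN).
Those 8 letters have D appearing 3 times and N appearing 4 times, giving (8)!/(4!·3!) = 280.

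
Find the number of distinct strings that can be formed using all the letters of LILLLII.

LILLLII has 7 letters with I appearing 3 times and L appearing 4 times.
Dividing 7! = 5040 by 4!·3! = 144 for the repeated letters gives 35.

35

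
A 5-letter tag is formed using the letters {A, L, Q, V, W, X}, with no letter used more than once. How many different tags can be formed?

720

With no repetition, fill the 5 letters in order: 6 choices, then 5, down to 2.
6 × 5 × 4 × 3 × 2 = 720.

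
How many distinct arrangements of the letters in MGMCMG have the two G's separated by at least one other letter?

40

There are 6!/(3!·2!) = 60 arrangements of MGMCMG in total.
If the two G's are adjacent, glue them into one block, leaving 5 items to arrange: (5)!/(3!) = 20 ways.
Subtracting, 60 − 20 = 40 arrangements keep the G's apart.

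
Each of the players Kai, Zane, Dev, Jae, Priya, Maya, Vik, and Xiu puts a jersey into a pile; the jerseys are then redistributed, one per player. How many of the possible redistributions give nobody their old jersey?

14833

This is the derangement count D_8: permutations of 8 items with no fixed point.
By inclusion–exclusion this is Σ_{j=0}^{8} (−1)^j C(8,j)·(8−j)!.
Computing: 40320 − 40320 + 20160 − 6720 + 1680 − 336 + 56 − 8 + 1 = 14833.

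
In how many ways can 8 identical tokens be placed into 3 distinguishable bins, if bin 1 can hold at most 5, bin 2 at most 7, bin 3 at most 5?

Without the upper bounds there are C(10,2) = 45 ways to split 8 among 3 bins.
Subtract solutions that violate a single cap (substitute x_i' = x_i − (cap_i+1)): x_1 ≥ 6 gives C(4,2) = 6; x_2 ≥ 8 gives C(2,2) = 1; x_3 ≥ 6 gives C(4,2) = 6. Together 13.
No two caps can be exceeded simultaneously, so the pair terms are all 0.
By inclusion–exclusion the count is 45 − 13 + 0 = 32.

32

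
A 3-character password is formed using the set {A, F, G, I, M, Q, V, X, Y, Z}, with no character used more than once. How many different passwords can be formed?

720

With no repetition, fill the 3 characters in order: 10 choices, then 9, down to 8.
That product is 10 × 9 × 8 = 720.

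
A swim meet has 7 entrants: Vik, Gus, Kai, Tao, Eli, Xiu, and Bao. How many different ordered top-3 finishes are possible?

210

There are 7 choices for 1st place, 6 for 2nd, and 5 for 3rd.
That gives 7 × 6 × 5 = 210.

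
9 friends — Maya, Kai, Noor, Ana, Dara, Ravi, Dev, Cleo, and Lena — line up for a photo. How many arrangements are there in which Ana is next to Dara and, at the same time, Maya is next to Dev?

20160

Treat {Ana,Dara} as one block (2 orders) and {Maya,Dev} as another (2 orders).
That leaves 7 units to arrange: 2 × 2 × 7! = 4 × 5040 = 20160.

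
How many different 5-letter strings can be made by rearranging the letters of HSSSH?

HSSSH has 5 letters with H appearing twice and S appearing 3 times.
So there are 5! / (3!·2!) = 10 distinguishable arrangements.

10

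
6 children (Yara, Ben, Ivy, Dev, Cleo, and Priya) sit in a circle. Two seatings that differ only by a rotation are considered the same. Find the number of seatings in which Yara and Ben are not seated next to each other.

72

Without the restriction there are (5)! = 120 seatings.
Seatings with Yara beside Ben: treat them as a block with 2 internal orders, giving 2 × (4)! = 48.
Subtracting, 120 − 48 = 72.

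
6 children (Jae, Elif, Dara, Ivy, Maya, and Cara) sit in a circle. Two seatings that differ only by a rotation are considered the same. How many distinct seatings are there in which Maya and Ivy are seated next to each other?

Treat {Maya, Ivy} as one unit (2 internal orders) and seat the resulting 5 units around the table: (4)! circular arrangements.
So 2 × (4)! = 2 × 24 = 48.

48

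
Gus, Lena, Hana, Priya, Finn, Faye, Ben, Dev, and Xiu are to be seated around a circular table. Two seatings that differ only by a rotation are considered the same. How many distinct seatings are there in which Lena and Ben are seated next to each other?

Glue Lena and Ben into a block (2 internal orders). Seating 8 units around a circle gives (7)! arrangements.
So 2 × (7)! = 2 × 5040 = 10080.

10080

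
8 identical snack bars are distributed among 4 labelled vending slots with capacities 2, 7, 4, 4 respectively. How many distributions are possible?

70

By stars and bars, unrestricted non-negative solutions to x_1+…+x_4 = 8 number C(8+3,3) = 165.
Subtract solutions that violate a single cap (substitute x_i' = x_i − (cap_i+1)): x_1 ≥ 3 gives C(8,3) = 56; x_2 ≥ 8 gives C(3,3) = 1; x_3 ≥ 5 gives C(6,3) = 20; x_4 ≥ 5 gives C(6,3) = 20. Together 97.
Add back pairs where two caps are both exceeded: 0 + 1 + 1 + 0 + 0 + 0 = 2.
By inclusion–exclusion the count is 165 − 97 + 2 = 70.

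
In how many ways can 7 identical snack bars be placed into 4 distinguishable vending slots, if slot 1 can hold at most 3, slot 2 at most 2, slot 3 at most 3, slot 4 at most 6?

46

By stars and bars, unrestricted non-negative solutions to x_1+…+x_4 = 7 number C(7+3,3) = 120.
Subtract solutions that violate a single cap (substitute x_i' = x_i − (cap_i+1)): x_1 ≥ 4 gives C(6,3) = 20; x_2 ≥ 3 gives C(7,3) = 35; x_3 ≥ 4 gives C(6,3) = 20; x_4 ≥ 7 gives C(3,3) = 1. Together 76.
Add back pairs where two caps are both exceeded: 1 + 0 + 0 + 1 + 0 + 0 = 2.
By inclusion–exclusion the count is 120 − 76 + 2 = 46.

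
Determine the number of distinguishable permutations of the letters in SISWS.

SISWS has 5 letters with S appearing 3 times.
So there are 5! / (3!) = 20 distinguishable arrangements.

20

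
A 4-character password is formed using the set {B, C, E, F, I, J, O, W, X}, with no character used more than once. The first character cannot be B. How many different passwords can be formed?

The first character has 9−1 = 8 choices (anything except B).
The remaining 3 characters are filled from the other 8 symbols without repetition: 8 × 7 × 6 = 336.
Total: 8 × 336 = 2688.

2688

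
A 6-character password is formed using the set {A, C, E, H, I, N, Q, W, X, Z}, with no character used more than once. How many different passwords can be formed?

151200

This is a permutation of 6 out of 10: P(10,6) = 10!/4!.
That product is 10 × 9 × 8 × 7 × 6 × 5 = 151200.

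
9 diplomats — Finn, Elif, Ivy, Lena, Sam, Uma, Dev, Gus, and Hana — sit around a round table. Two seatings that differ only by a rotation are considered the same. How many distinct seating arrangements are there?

Around a circle, 9 distinct people have 9!/9 = (8)! = 40320 rotationally distinct seatings.

40320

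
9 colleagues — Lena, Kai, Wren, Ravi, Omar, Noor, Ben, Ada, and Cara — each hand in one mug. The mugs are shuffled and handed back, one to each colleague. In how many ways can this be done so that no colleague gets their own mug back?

133496

Count assignments avoiding every fixed point. For any j of the 9 colleagues fixed to their own mug, the other 9−j can be arranged in (9−j)! ways.
By inclusion–exclusion this is Σ_{j=0}^{9} (−1)^j C(9,j)·(9−j)!.
Computing: 362880 − 362880 + 181440 − 60480 + 15120 − 3024 + 504 − 72 + 9 − 1 = 133496.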